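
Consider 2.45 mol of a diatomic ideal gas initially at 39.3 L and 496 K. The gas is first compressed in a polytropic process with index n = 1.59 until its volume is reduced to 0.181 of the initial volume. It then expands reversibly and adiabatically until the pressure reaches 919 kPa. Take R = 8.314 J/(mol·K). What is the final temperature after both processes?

P₁ = nRT₁/V₁ = 2.45×8.314×496/39.3 = 257 kPa.
Step 1 — Polytropic n=1.59: T₂ = T₁(V₁/V₂)^(n−1) = 496×(5.52)^0.59 = 1360 K; P₂ = P₁(V₁/V₂)^n = 3890 kPa.
W = (P₁V₁−P₂V₂)/(n−1) = (257×39.3−3890×7.11)/0.59 = -29800 J.
ΔU = nCvΔT = 2.45×20.8×(1360−496) = 44000 J.
Q = ΔU + W = 14200 J.
State after step 1: P = 3890 kPa, V = 7.11 L, T = 1360 K.
Step 2 — Adiabatic: T₂/T₁ = (P₂/P₁)^((γ−1)/γ) ⇒ T₂ = 1360×(0.236)^0.286 = 900 K; V₂ = 20.0 L.
ΔU = nCvΔT = 2.45×20.8×(900−1360) = -23400 J.
Q = 0 for an adiabatic process, so W = −ΔU = 23400 J.
Net over both steps: W = -6410 J, Q = 14200 J, ΔU = 20600 J.

900 K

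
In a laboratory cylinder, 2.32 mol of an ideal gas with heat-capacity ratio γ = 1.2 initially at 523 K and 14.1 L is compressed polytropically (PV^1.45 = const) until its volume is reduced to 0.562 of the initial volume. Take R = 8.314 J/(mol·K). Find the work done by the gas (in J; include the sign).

P₁ = nRT₁/V₁ = 2.32×8.314×523/14.1 = 715 kPa.
Polytropic n=1.45: T₂ = T₁(V₁/V₂)^(n−1) = 523×(1.78)^0.45 = 678 K; P₂ = P₁(V₁/V₂)^n = 1650 kPa.
W = (P₁V₁−P₂V₂)/(n−1) = (715×14.1−1650×7.92)/0.45 = -6640 J.

-6640 J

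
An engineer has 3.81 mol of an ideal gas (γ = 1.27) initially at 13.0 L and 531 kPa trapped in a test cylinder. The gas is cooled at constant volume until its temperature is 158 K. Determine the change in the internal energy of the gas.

-7030 J

T₁ = P₁V₁/(nR) = 531×13.0/(3.81×8.314) = 218 K.
Isochoric: V stays 13.0 L; P/T = const ⇒ T₂ = 158 K, P₂ = 385 kPa.
For an ideal gas ΔU = nCvΔT with Cv = R/(γ−1) = 30.8 J/(mol·K).
ΔU = 3.81×30.8×(158−218) = -7030 J.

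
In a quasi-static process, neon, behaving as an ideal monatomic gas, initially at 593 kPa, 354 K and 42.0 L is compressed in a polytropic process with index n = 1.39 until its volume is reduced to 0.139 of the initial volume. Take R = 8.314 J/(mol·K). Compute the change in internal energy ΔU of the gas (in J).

43300 J

n = P₁V₁/(RT₁) = 593×42.0/(8.314×354) = 8.46 mol.
Polytropic n=1.39: T₂ = T₁(V₁/V₂)^(n−1) = 354×(7.19)^0.39 = 764 K; P₂ = P₁(V₁/V₂)^n = 9210 kPa.
For an ideal gas ΔU = nCvΔT with Cv = (3/2)R = 12.5 J/(mol·K).
ΔU = 8.46×12.5×(764−354) = 43300 J.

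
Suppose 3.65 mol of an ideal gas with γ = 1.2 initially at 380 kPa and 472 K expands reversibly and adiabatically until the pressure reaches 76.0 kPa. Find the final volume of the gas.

144 L

V₁ = nRT₁/P₁ = 3.65×8.314×472/380 = 37.7 L.
Adiabatic: T₂/T₁ = (P₂/P₁)^((γ−1)/γ) ⇒ T₂ = 472×(0.200)^0.167 = 361 K; V₂ = 144 L.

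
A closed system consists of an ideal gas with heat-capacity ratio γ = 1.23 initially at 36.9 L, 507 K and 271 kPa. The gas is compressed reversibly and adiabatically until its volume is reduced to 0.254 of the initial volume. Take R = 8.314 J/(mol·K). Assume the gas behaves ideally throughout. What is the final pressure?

1460 kPa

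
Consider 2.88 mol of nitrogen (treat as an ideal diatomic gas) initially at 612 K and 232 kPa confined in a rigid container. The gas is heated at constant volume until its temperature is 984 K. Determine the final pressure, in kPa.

V₁ = nRT₁/P₁ = 2.88×8.314×612/232 = 63.2 L.
Isochoric: V stays 63.2 L; P/T = const ⇒ T₂ = 984 K, P₂ = 373 kPa.

373 kPa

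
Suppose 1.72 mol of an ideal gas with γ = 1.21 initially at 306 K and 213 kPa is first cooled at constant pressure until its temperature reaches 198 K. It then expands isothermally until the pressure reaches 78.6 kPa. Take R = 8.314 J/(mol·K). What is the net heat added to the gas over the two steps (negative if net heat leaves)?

V₁ = nRT₁/P₁ = 1.72×8.314×306/213 = 20.5 L.
Step 1 — Isobaric: P stays 213 kPa; V/T = const ⇒ T₂ = 198 K, V₂ = 13.3 L.
W = PΔV = 213×(13.3−20.5) kPa·L = -1540 J.
ΔU = nCvΔT = 1.72×39.6×(198−306) = -7350 J.
Q = ΔU + W = nCpΔT = -8900 J.
State after step 1: P = 213 kPa, V = 13.3 L, T = 198 K.
Step 2 — Isothermal: T stays 198 K; PV = const ⇒ V₂ = 36.0 L, P₂ = 78.6 kPa.
ΔU = 0 (ideal gas, T constant).
W = nRT ln(V₂/V₁) = 1.72×8.314×198×ln(2.71) = 2820 J.
Q = ΔU + W = 2820 J.
Net over both steps: W = 1280 J, Q = -6080 J, ΔU = -7350 J.

-6080 J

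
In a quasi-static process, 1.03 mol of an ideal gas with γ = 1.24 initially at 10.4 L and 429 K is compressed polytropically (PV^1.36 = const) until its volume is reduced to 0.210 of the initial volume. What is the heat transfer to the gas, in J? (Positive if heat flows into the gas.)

P₁ = nRT₁/V₁ = 1.03×8.314×429/10.4 = 353 kPa.
Polytropic n=1.36: T₂ = T₁(V₁/V₂)^(n−1) = 429×(4.76)^0.36 = 752 K; P₂ = P₁(V₁/V₂)^n = 2950 kPa.
W = (P₁V₁−P₂V₂)/(n−1) = (353×10.4−2950×2.18)/0.36 = -7690 J.
ΔU = nCvΔT = 1.03×34.6×(752−429) = 11500 J.
Q = ΔU + W = 3850 J.

3850 J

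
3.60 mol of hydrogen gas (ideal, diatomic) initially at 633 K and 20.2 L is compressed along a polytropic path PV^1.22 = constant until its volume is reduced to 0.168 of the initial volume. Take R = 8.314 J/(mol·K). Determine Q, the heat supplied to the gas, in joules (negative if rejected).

-18600 J

P₁ = nRT₁/V₁ = 3.60×8.314×633/20.2 = 938 kPa.
Polytropic n=1.22: T₂ = T₁(V₁/V₂)^(n−1) = 633×(5.95)^0.22 = 937 K; P₂ = P₁(V₁/V₂)^n = 8270 kPa.
W = (P₁V₁−P₂V₂)/(n−1) = (938×20.2−8270×3.39)/0.22 = -41400 J.
ΔU = nCvΔT = 3.60×20.8×(937−633) = 22800 J.
Q = ΔU + W = -18600 J.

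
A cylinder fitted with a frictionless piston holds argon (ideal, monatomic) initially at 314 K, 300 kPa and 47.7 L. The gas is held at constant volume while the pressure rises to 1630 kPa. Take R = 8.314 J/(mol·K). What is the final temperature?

Isochoric: V stays 47.7 L; P/T = const ⇒ T₂ = 1710 K, P₂ = 1630 kPa.

1710 K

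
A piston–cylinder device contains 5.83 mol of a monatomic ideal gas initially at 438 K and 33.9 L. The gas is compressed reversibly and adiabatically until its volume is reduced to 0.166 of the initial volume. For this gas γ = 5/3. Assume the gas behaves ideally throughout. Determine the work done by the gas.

-73600 J

P₁ = nRT₁/V₁ = 5.83×8.314×438/33.9 = 626 kPa.
Adiabatic: TV^(γ−1) = const ⇒ T₂ = 438×(6.02)^0.667 = 1450 K; PV^γ = const ⇒ P₂ = 12500 kPa.
ΔU = nCvΔT = 5.83×12.5×(1450−438) = 73600 J.
Q = 0 for an adiabatic process, so W = −ΔU = -73600 J.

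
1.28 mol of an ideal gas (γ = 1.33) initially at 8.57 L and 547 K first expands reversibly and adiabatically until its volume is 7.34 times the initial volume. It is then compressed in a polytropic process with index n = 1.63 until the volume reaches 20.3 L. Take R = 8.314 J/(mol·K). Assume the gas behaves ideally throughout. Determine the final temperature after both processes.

578 K

P₁ = nRT₁/V₁ = 1.28×8.314×547/8.57 = 679 kPa.
Step 1 — Adiabatic: TV^(γ−1) = const ⇒ T₂ = 547×(0.136)^0.330 = 283 K; PV^γ = const ⇒ P₂ = 47.9 kPa.
ΔU = nCvΔT = 1.28×25.2×(283−547) = -8500 J.
Q = 0 for an adiabatic process, so W = −ΔU = 8500 J.
State after step 1: P = 47.9 kPa, V = 62.9 L, T = 283 K.
Step 2 — Polytropic n=1.63: T₂ = T₁(V₁/V₂)^(n−1) = 283×(3.10)^0.63 = 578 K; P₂ = P₁(V₁/V₂)^n = 303 kPa.
W = (P₁V₁−P₂V₂)/(n−1) = (47.9×62.9−303×20.3)/0.63 = -4970 J.
ΔU = nCvΔT = 1.28×25.2×(578−283) = 9490 J.
Q = ΔU + W = 4520 J.
Net over both steps: W = 3530 J, Q = 4520 J, ΔU = 992 J.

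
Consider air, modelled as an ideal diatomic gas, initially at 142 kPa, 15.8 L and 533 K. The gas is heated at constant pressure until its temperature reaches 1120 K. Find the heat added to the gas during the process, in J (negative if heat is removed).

8650 J

n = P₁V₁/(RT₁) = 142×15.8/(8.314×533) = 0.506 mol.
Isobaric: P stays 142 kPa; V/T = const ⇒ T₂ = 1120 K, V₂ = 33.2 L.
W = PΔV = 142×(33.2−15.8) kPa·L = 2470 J.
ΔU = nCvΔT = 0.506×20.8×(1120−533) = 6180 J.
Q = ΔU + W = nCpΔT = 8650 J.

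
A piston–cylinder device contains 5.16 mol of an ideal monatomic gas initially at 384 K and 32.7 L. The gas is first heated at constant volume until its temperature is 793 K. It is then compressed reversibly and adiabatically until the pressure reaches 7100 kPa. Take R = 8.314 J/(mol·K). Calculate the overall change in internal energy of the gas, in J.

P₁ = nRT₁/V₁ = 5.16×8.314×384/32.7 = 504 kPa.
Step 1 — Isochoric: V stays 32.7 L; P/T = const ⇒ T₂ = 793 K, P₂ = 1040 kPa.
W = 0 (no volume change).
ΔU = nCvΔT = 5.16×12.5×(793−384) = 26300 J.
Q = ΔU = 26300 J.
State after step 1: P = 1040 kPa, V = 32.7 L, T = 793 K.
Step 2 — Adiabatic: T₂/T₁ = (P₂/P₁)^((γ−1)/γ) ⇒ T₂ = 793×(6.82)^0.400 = 1710 K; V₂ = 10.3 L.
ΔU = nCvΔT = 5.16×12.5×(1710−793) = 59000 J.
Q = 0 for an adiabatic process, so W = −ΔU = -59000 J.
Net over both steps: W = -59000 J, Q = 26300 J, ΔU = 85300 J.

85300 J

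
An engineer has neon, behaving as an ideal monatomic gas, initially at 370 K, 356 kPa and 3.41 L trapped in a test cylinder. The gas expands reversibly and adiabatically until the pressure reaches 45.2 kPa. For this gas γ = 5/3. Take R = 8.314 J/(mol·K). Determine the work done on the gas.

n = P₁V₁/(RT₁) = 356×3.41/(8.314×370) = 0.395 mol.
Adiabatic: T₂/T₁ = (P₂/P₁)^((γ−1)/γ) ⇒ T₂ = 370×(0.127)^0.400 = 162 K; V₂ = 11.8 L.
ΔU = nCvΔT = 0.395×12.5×(162−370) = -1020 J.
Q = 0 for an adiabatic process, so W = −ΔU = 1020 J.
Work done on the gas = −W_by = -1020 J.

-1020 J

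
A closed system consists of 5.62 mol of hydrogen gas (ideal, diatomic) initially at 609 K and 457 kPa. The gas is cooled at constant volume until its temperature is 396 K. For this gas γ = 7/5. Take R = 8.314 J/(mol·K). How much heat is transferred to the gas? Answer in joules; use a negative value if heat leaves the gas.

V₁ = nRT₁/P₁ = 5.62×8.314×609/457 = 62.3 L.
Isochoric: V stays 62.3 L; P/T = const ⇒ T₂ = 396 K, P₂ = 297 kPa.
W = 0 (no volume change).
ΔU = nCvΔT = 5.62×20.8×(396−609) = -24900 J.
Q = ΔU = -24900 J.

-24900 J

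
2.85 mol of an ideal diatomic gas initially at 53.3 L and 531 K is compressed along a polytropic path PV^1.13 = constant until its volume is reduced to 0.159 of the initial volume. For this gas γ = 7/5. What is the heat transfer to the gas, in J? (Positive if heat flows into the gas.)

-17600 J

P₁ = nRT₁/V₁ = 2.85×8.314×531/53.3 = 236 kPa.
Polytropic n=1.13: T₂ = T₁(V₁/V₂)^(n−1) = 531×(6.29)^0.13 = 674 K; P₂ = P₁(V₁/V₂)^n = 1890 kPa.
W = (P₁V₁−P₂V₂)/(n−1) = (236×53.3−1890×8.47)/0.13 = -26100 J.
ΔU = nCvΔT = 2.85×20.8×(674−531) = 8490 J.
Q = ΔU + W = -17600 J.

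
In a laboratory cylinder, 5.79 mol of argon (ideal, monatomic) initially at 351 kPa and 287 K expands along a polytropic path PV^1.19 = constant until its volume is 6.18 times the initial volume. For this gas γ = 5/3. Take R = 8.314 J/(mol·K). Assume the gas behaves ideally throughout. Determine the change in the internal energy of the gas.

-6060 J

V₁ = nRT₁/P₁ = 5.79×8.314×287/351 = 39.4 L.
Polytropic n=1.19: T₂ = T₁(V₁/V₂)^(n−1) = 287×(0.162)^0.19 = 203 K; P₂ = P₁(V₁/V₂)^n = 40.2 kPa.
For an ideal gas ΔU = nCvΔT with Cv = (3/2)R = 12.5 J/(mol·K).
ΔU = 5.79×12.5×(203−287) = -6060 J.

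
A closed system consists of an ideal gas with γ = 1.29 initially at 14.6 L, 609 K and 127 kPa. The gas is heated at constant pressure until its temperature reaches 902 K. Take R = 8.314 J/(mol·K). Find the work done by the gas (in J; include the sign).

n = P₁V₁/(RT₁) = 127×14.6/(8.314×609) = 0.366 mol.
Isobaric: P stays 127 kPa; V/T = const ⇒ T₂ = 902 K, V₂ = 21.6 L.
W = PΔV = 127×(21.6−14.6) kPa·L = 892 J.

892 J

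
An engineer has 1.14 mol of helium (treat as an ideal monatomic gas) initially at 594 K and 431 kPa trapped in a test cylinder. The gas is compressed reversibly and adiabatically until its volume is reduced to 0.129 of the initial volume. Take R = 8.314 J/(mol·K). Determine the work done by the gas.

-24600 J

V₁ = nRT₁/P₁ = 1.14×8.314×594/431 = 13.1 L.
Adiabatic: TV^(γ−1) = const ⇒ T₂ = 594×(7.75)^0.667 = 2330 K; PV^γ = const ⇒ P₂ = 13100 kPa.
ΔU = nCvΔT = 1.14×12.5×(2330−594) = 24600 J.
Q = 0 for an adiabatic process, so W = −ΔU = -24600 J.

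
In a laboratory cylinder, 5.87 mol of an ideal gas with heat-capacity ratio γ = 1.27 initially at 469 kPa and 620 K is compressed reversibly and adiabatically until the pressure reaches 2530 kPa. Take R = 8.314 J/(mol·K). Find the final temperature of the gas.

V₁ = nRT₁/P₁ = 5.87×8.314×620/469 = 64.5 L.
Adiabatic: T₂/T₁ = (P₂/P₁)^((γ−1)/γ) ⇒ T₂ = 620×(5.39)^0.213 = 887 K; V₂ = 17.1 L.

887 K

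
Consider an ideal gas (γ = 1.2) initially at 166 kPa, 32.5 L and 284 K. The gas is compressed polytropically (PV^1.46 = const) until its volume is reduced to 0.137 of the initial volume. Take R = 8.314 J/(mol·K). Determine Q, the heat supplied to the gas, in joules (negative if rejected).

n = P₁V₁/(RT₁) = 166×32.5/(8.314×284) = 2.28 mol.
Polytropic n=1.46: T₂ = T₁(V₁/V₂)^(n−1) = 284×(7.30)^0.46 = 709 K; P₂ = P₁(V₁/V₂)^n = 3020 kPa.
W = (P₁V₁−P₂V₂)/(n−1) = (166×32.5−3020×4.45)/0.46 = -17500 J.
ΔU = nCvΔT = 2.28×41.6×(709−284) = 40300 J.
Q = ΔU + W = 22800 J.

22800 J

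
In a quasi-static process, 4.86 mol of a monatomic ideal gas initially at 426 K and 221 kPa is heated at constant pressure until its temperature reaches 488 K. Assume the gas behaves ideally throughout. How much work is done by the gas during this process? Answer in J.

2510 J

V₁ = nRT₁/P₁ = 4.86×8.314×426/221 = 77.9 L.
Isobaric: P stays 221 kPa; V/T = const ⇒ T₂ = 488 K, V₂ = 89.2 L.
W = PΔV = 221×(89.2−77.9) kPa·L = 2510 J.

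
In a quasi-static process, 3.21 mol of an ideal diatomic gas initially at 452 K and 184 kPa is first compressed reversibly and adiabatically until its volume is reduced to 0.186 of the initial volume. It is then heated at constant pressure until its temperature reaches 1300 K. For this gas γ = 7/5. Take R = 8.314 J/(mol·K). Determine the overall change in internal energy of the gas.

V₁ = nRT₁/P₁ = 3.21×8.314×452/184 = 65.6 L.
Step 1 — Adiabatic: TV^(γ−1) = const ⇒ T₂ = 452×(5.38)^0.400 = 886 K; PV^γ = const ⇒ P₂ = 1940 kPa.
ΔU = nCvΔT = 3.21×20.8×(886−452) = 28900 J.
Q = 0 for an adiabatic process, so W = −ΔU = -28900 J.
State after step 1: P = 1940 kPa, V = 12.2 L, T = 886 K.
Step 2 — Isobaric: P stays 1940 kPa; V/T = const ⇒ T₂ = 1300 K, V₂ = 17.9 L.
W = PΔV = 1940×(17.9−12.2) kPa·L = 11100 J.
ΔU = nCvΔT = 3.21×20.8×(1300−886) = 27600 J.
Q = ΔU + W = nCpΔT = 38700 J.
Net over both steps: W = -17900 J, Q = 38700 J, ΔU = 56600 J.

56600 J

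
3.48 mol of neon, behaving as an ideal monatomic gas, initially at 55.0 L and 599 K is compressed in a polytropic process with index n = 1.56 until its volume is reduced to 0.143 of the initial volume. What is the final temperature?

1780 K

P₁ = nRT₁/V₁ = 3.48×8.314×599/55.0 = 315 kPa.
Polytropic n=1.56: T₂ = T₁(V₁/V₂)^(n−1) = 599×(6.99)^0.56 = 1780 K; P₂ = P₁(V₁/V₂)^n = 6550 kPa.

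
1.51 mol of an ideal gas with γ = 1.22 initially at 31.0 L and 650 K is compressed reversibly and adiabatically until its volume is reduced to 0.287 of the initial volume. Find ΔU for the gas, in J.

11700 J

P₁ = nRT₁/V₁ = 1.51×8.314×650/31.0 = 263 kPa.
Adiabatic: TV^(γ−1) = const ⇒ T₂ = 650×(3.48)^0.220 = 855 K; PV^γ = const ⇒ P₂ = 1210 kPa.
For an ideal gas ΔU = nCvΔT with Cv = R/(γ−1) = 37.8 J/(mol·K).
ΔU = 1.51×37.8×(855−650) = 11700 J.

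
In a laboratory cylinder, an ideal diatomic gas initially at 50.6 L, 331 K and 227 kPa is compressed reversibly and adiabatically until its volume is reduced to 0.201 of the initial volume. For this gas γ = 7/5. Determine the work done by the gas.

n = P₁V₁/(RT₁) = 227×50.6/(8.314×331) = 4.17 mol.
Adiabatic: TV^(γ−1) = const ⇒ T₂ = 331×(4.98)^0.400 = 629 K; PV^γ = const ⇒ P₂ = 2150 kPa.
ΔU = nCvΔT = 4.17×20.8×(629−331) = 25800 J.
Q = 0 for an adiabatic process, so W = −ΔU = -25800 J.

-25800 J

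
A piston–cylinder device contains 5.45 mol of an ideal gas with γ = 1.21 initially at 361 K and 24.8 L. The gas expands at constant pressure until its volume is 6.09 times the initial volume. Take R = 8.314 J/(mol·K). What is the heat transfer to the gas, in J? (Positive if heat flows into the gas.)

P₁ = nRT₁/V₁ = 5.45×8.314×361/24.8 = 660 kPa.
Isobaric: P stays 660 kPa; V/T = const ⇒ T₂ = 2200 K, V₂ = 151 L.
W = PΔV = 660×(151−24.8) kPa·L = 83300 J.
ΔU = nCvΔT = 5.45×39.6×(2200−361) = 396000 J.
Q = ΔU + W = nCpΔT = 480000 J.

480000 J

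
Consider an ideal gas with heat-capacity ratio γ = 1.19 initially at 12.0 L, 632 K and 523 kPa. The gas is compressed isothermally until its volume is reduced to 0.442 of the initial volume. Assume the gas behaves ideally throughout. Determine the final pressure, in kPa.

Isothermal: T stays 632 K; PV = const ⇒ V₂ = 5.30 L, P₂ = 1180 kPa.

1180 kPa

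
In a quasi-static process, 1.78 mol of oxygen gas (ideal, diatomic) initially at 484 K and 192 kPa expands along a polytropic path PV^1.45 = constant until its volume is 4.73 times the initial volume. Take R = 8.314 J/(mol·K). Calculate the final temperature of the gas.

241 K

V₁ = nRT₁/P₁ = 1.78×8.314×484/192 = 37.3 L.
Polytropic n=1.45: T₂ = T₁(V₁/V₂)^(n−1) = 484×(0.211)^0.45 = 241 K; P₂ = P₁(V₁/V₂)^n = 20.2 kPa.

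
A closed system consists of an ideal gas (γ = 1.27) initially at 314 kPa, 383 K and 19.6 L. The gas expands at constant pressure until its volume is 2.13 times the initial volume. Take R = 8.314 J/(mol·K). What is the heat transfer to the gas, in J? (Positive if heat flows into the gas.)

32700 J

n = P₁V₁/(RT₁) = 314×19.6/(8.314×383) = 1.93 mol.
Isobaric: P stays 314 kPa; V/T = const ⇒ T₂ = 816 K, V₂ = 41.7 L.
W = PΔV = 314×(41.7−19.6) kPa·L = 6950 J.
ΔU = nCvΔT = 1.93×30.8×(816−383) = 25800 J.
Q = ΔU + W = nCpΔT = 32700 J.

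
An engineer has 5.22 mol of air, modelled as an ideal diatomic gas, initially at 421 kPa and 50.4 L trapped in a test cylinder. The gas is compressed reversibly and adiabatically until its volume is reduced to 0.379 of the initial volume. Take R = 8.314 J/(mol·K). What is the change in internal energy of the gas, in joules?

T₁ = P₁V₁/(nR) = 421×50.4/(5.22×8.314) = 489 K.
Adiabatic: TV^(γ−1) = const ⇒ T₂ = 489×(2.64)^0.400 = 721 K; PV^γ = const ⇒ P₂ = 1640 kPa.
For an ideal gas ΔU = nCvΔT with Cv = (5/2)R = 20.8 J/(mol·K).
ΔU = 5.22×20.8×(721−489) = 25200 J.

25200 J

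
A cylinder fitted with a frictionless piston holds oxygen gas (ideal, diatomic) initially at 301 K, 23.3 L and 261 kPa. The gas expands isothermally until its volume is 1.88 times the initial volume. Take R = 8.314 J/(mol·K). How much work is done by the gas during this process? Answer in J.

n = P₁V₁/(RT₁) = 261×23.3/(8.314×301) = 2.43 mol.
Isothermal: T stays 301 K; PV = const ⇒ V₂ = 43.8 L, P₂ = 139 kPa.
W = nRT ln(V₂/V₁) = 2.43×8.314×301×ln(1.88) = 3840 J.

3840 J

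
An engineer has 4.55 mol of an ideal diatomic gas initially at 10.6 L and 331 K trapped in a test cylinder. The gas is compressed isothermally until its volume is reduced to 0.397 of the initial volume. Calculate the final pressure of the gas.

2980 kPa

P₁ = nRT₁/V₁ = 4.55×8.314×331/10.6 = 1180 kPa.
Isothermal: T stays 331 K; PV = const ⇒ V₂ = 4.21 L, P₂ = 2980 kPa.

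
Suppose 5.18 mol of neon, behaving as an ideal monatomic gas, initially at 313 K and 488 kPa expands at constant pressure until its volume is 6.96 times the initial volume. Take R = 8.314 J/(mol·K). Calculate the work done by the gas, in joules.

V₁ = nRT₁/P₁ = 5.18×8.314×313/488 = 27.6 L.
Isobaric: P stays 488 kPa; V/T = const ⇒ T₂ = 2180 K, V₂ = 192 L.
W = PΔV = 488×(192−27.6) kPa·L = 80300 J.

80300 J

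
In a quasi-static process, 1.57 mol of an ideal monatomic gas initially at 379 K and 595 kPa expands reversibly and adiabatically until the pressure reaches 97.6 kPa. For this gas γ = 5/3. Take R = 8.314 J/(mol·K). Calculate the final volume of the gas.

V₁ = nRT₁/P₁ = 1.57×8.314×379/595 = 8.31 L.
Adiabatic: T₂/T₁ = (P₂/P₁)^((γ−1)/γ) ⇒ T₂ = 379×(0.164)^0.400 = 184 K; V₂ = 24.6 L.

24.6 L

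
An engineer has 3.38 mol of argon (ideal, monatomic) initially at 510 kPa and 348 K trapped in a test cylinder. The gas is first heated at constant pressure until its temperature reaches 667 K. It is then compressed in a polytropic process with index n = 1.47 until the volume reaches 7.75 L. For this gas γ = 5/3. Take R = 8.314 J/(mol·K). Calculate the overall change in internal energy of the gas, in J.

43800 J

V₁ = nRT₁/P₁ = 3.38×8.314×348/510 = 19.2 L.
Step 1 — Isobaric: P stays 510 kPa; V/T = const ⇒ T₂ = 667 K, V₂ = 36.8 L.
W = PΔV = 510×(36.8−19.2) kPa·L = 8960 J.
ΔU = nCvΔT = 3.38×12.5×(667−348) = 13400 J.
Q = ΔU + W = nCpΔT = 22400 J.
State after step 1: P = 510 kPa, V = 36.8 L, T = 667 K.
Step 2 — Polytropic n=1.47: T₂ = T₁(V₁/V₂)^(n−1) = 667×(4.74)^0.47 = 1390 K; P₂ = P₁(V₁/V₂)^n = 5030 kPa.
W = (P₁V₁−P₂V₂)/(n−1) = (510×36.8−5030×7.75)/0.47 = -43000 J.
ΔU = nCvΔT = 3.38×12.5×(1390−667) = 30300 J.
Q = ΔU + W = -12700 J.
Net over both steps: W = -34000 J, Q = 9720 J, ΔU = 43800 J.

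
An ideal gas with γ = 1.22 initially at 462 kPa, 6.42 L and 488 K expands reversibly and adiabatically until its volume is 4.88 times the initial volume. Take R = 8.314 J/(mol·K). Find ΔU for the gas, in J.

-3970 J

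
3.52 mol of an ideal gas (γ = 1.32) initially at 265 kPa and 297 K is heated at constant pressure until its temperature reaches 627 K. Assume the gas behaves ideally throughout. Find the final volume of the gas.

69.2 L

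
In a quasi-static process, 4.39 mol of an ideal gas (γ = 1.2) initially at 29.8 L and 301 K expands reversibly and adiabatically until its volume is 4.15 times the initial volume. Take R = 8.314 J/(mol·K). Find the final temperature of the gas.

226 K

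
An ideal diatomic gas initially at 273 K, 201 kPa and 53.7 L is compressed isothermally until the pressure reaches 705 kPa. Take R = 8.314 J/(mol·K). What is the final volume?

Isothermal: T stays 273 K; PV = const ⇒ V₂ = 15.3 L, P₂ = 705 kPa.

15.3 L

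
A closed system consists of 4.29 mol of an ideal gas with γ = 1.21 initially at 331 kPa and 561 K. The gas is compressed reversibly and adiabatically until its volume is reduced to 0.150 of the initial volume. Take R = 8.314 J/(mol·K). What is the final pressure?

V₁ = nRT₁/P₁ = 4.29×8.314×561/331 = 60.5 L.
Adiabatic: TV^(γ−1) = const ⇒ T₂ = 561×(6.67)^0.210 = 836 K; PV^γ = const ⇒ P₂ = 3290 kPa.

3290 kPa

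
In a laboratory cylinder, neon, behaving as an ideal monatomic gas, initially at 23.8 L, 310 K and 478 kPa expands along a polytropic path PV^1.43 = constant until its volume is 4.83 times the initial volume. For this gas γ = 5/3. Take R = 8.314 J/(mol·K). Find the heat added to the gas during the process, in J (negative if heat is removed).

n = P₁V₁/(RT₁) = 478×23.8/(8.314×310) = 4.41 mol.
Polytropic n=1.43: T₂ = T₁(V₁/V₂)^(n−1) = 310×(0.207)^0.43 = 157 K; P₂ = P₁(V₁/V₂)^n = 50.3 kPa.
W = (P₁V₁−P₂V₂)/(n−1) = (478×23.8−50.3×115)/0.43 = 13000 J.
ΔU = nCvΔT = 4.41×12.5×(157−310) = -8400 J.
Q = ΔU + W = 4620 J.

4620 J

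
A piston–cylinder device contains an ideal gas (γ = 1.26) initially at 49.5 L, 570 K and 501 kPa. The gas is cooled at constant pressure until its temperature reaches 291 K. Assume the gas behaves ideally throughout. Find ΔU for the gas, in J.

-46700 J

n = P₁V₁/(RT₁) = 501×49.5/(8.314×570) = 5.23 mol.
Isobaric: P stays 501 kPa; V/T = const ⇒ T₂ = 291 K, V₂ = 25.3 L.
For an ideal gas ΔU = nCvΔT with Cv = R/(γ−1) = 32.0 J/(mol·K).
ΔU = 5.23×32.0×(291−570) = -46700 J.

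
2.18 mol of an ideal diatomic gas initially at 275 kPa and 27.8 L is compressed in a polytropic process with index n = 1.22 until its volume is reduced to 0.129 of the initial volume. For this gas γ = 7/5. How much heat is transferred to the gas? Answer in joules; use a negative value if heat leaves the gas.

-8900 J

T₁ = P₁V₁/(nR) = 275×27.8/(2.18×8.314) = 422 K.
Polytropic n=1.22: T₂ = T₁(V₁/V₂)^(n−1) = 422×(7.75)^0.22 = 662 K; P₂ = P₁(V₁/V₂)^n = 3350 kPa.
W = (P₁V₁−P₂V₂)/(n−1) = (275×27.8−3350×3.59)/0.22 = -19800 J.
ΔU = nCvΔT = 2.18×20.8×(662−422) = 10900 J.
Q = ΔU + W = -8900 J.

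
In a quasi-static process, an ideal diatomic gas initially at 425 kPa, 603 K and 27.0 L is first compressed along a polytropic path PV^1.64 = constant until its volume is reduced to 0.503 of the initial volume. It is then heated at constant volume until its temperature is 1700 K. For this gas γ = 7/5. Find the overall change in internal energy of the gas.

52200 J

n = P₁V₁/(RT₁) = 425×27.0/(8.314×603) = 2.29 mol.
Step 1 — Polytropic n=1.64: T₂ = T₁(V₁/V₂)^(n−1) = 603×(1.99)^0.64 = 936 K; P₂ = P₁(V₁/V₂)^n = 1310 kPa.
W = (P₁V₁−P₂V₂)/(n−1) = (425×27.0−1310×13.6)/0.64 = -9900 J.
ΔU = nCvΔT = 2.29×20.8×(936−603) = 15800 J.
Q = ΔU + W = 5940 J.
State after step 1: P = 1310 kPa, V = 13.6 L, T = 936 K.
Step 2 — Isochoric: V stays 13.6 L; P/T = const ⇒ T₂ = 1700 K, P₂ = 2380 kPa.
W = 0 (no volume change).
ΔU = nCvΔT = 2.29×20.8×(1700−936) = 36300 J.
Q = ΔU = 36300 J.
Net over both steps: W = -9900 J, Q = 42300 J, ΔU = 52200 J.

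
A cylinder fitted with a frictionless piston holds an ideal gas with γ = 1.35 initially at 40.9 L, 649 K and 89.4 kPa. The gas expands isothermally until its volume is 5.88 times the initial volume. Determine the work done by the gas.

n = P₁V₁/(RT₁) = 89.4×40.9/(8.314×649) = 0.678 mol.
Isothermal: T stays 649 K; PV = const ⇒ V₂ = 240 L, P₂ = 15.2 kPa.
W = nRT ln(V₂/V₁) = 0.678×8.314×649×ln(5.88) = 6480 J.

6480 J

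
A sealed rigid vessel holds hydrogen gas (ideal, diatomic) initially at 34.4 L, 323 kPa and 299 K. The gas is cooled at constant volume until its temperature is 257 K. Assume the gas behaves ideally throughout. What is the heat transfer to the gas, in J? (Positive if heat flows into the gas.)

-3900 J

n = P₁V₁/(RT₁) = 323×34.4/(8.314×299) = 4.47 mol.
Isochoric: V stays 34.4 L; P/T = const ⇒ T₂ = 257 K, P₂ = 278 kPa.
W = 0 (no volume change).
ΔU = nCvΔT = 4.47×20.8×(257−299) = -3900 J.
Q = ΔU = -3900 J.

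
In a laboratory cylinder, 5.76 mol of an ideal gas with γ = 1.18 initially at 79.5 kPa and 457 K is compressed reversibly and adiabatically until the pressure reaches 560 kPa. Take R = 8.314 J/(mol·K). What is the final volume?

52.6 L

V₁ = nRT₁/P₁ = 5.76×8.314×457/79.5 = 275 L.
Adiabatic: T₂/T₁ = (P₂/P₁)^((γ−1)/γ) ⇒ T₂ = 457×(7.04)^0.153 = 616 K; V₂ = 52.6 L.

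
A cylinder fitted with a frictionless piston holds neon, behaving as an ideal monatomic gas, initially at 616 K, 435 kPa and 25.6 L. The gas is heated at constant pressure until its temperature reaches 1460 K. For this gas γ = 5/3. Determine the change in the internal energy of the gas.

22900 J

n = P₁V₁/(RT₁) = 435×25.6/(8.314×616) = 2.17 mol.
Isobaric: P stays 435 kPa; V/T = const ⇒ T₂ = 1460 K, V₂ = 60.7 L.
For an ideal gas ΔU = nCvΔT with Cv = (3/2)R = 12.5 J/(mol·K).
ΔU = 2.17×12.5×(1460−616) = 22900 J.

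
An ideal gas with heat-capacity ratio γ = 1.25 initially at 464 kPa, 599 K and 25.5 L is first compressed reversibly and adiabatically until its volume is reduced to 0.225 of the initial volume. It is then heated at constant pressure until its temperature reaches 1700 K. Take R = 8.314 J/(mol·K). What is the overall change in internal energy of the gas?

n = P₁V₁/(RT₁) = 464×25.5/(8.314×599) = 2.38 mol.
Step 1 — Adiabatic: TV^(γ−1) = const ⇒ T₂ = 599×(4.44)^0.250 = 870 K; PV^γ = const ⇒ P₂ = 2990 kPa.
ΔU = nCvΔT = 2.38×33.3×(870−599) = 21400 J.
Q = 0 for an adiabatic process, so W = −ΔU = -21400 J.
State after step 1: P = 2990 kPa, V = 5.74 L, T = 870 K.
Step 2 — Isobaric: P stays 2990 kPa; V/T = const ⇒ T₂ = 1700 K, V₂ = 11.2 L.
W = PΔV = 2990×(11.2−5.74) kPa·L = 16400 J.
ΔU = nCvΔT = 2.38×33.3×(1700−870) = 65600 J.
Q = ΔU + W = nCpΔT = 82000 J.
Net over both steps: W = -4990 J, Q = 82000 J, ΔU = 87000 J.

87000 J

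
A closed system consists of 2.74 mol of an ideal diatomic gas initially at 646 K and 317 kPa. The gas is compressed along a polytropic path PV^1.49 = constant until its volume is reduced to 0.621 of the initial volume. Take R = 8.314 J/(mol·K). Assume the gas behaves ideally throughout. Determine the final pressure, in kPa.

V₁ = nRT₁/P₁ = 2.74×8.314×646/317 = 46.4 L.
Polytropic n=1.49: T₂ = T₁(V₁/V₂)^(n−1) = 646×(1.61)^0.49 = 816 K; P₂ = P₁(V₁/V₂)^n = 645 kPa.

645 kPa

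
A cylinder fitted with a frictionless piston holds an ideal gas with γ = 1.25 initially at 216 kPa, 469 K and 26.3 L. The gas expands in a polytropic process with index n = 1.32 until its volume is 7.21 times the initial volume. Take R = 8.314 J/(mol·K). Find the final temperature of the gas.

249 K

Polytropic n=1.32: T₂ = T₁(V₁/V₂)^(n−1) = 469×(0.139)^0.32 = 249 K; P₂ = P₁(V₁/V₂)^n = 15.9 kPa.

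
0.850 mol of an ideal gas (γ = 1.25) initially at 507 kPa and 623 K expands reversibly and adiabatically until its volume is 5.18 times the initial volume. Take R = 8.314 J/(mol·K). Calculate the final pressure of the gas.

V₁ = nRT₁/P₁ = 0.850×8.314×623/507 = 8.68 L.
Adiabatic: TV^(γ−1) = const ⇒ T₂ = 623×(0.193)^0.250 = 413 K; PV^γ = const ⇒ P₂ = 64.9 kPa.

64.9 kPa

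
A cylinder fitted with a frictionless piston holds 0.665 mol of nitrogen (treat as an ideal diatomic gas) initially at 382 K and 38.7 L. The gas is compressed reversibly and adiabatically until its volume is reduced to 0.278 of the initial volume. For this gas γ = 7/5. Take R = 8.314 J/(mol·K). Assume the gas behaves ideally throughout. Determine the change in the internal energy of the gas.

P₁ = nRT₁/V₁ = 0.665×8.314×382/38.7 = 54.6 kPa.
Adiabatic: TV^(γ−1) = const ⇒ T₂ = 382×(3.60)^0.400 = 637 K; PV^γ = const ⇒ P₂ = 328 kPa.
For an ideal gas ΔU = nCvΔT with Cv = (5/2)R = 20.8 J/(mol·K).
ΔU = 0.665×20.8×(637−382) = 3530 J.

3530 J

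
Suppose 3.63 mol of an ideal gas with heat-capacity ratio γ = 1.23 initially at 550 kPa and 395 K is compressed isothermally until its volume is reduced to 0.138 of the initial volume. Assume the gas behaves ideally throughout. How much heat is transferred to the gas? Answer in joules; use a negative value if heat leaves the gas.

V₁ = nRT₁/P₁ = 3.63×8.314×395/550 = 21.7 L.
Isothermal: T stays 395 K; PV = const ⇒ V₂ = 2.99 L, P₂ = 3990 kPa.
ΔU = 0 (ideal gas, T constant).
W = nRT ln(V₂/V₁) = 3.63×8.314×395×ln(0.138) = -23600 J.
Q = ΔU + W = -23600 J.

-23600 J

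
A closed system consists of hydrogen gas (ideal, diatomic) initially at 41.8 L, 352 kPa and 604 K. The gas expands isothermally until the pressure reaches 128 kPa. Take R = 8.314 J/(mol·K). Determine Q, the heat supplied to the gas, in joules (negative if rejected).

n = P₁V₁/(RT₁) = 352×41.8/(8.314×604) = 2.93 mol.
Isothermal: T stays 604 K; PV = const ⇒ V₂ = 115 L, P₂ = 128 kPa.
ΔU = 0 (ideal gas, T constant).
W = nRT ln(V₂/V₁) = 2.93×8.314×604×ln(2.75) = 14900 J.
Q = ΔU + W = 14900 J.

14900 J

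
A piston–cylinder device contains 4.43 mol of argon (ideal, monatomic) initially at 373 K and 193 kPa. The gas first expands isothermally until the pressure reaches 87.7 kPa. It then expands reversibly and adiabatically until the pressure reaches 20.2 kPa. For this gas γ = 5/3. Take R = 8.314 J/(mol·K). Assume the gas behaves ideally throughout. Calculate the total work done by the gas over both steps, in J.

20000 J

V₁ = nRT₁/P₁ = 4.43×8.314×373/193 = 71.2 L.
Step 1 — Isothermal: T stays 373 K; PV = const ⇒ V₂ = 157 L, P₂ = 87.7 kPa.
ΔU = 0 (ideal gas, T constant).
W = nRT ln(V₂/V₁) = 4.43×8.314×373×ln(2.20) = 10800 J.
Q = ΔU + W = 10800 J.
State after step 1: P = 87.7 kPa, V = 157 L, T = 373 K.
Step 2 — Adiabatic: T₂/T₁ = (P₂/P₁)^((γ−1)/γ) ⇒ T₂ = 373×(0.230)^0.400 = 207 K; V₂ = 378 L.
ΔU = nCvΔT = 4.43×12.5×(207−373) = -9150 J.
Q = 0 for an adiabatic process, so W = −ΔU = 9150 J.
Net over both steps: W = 20000 J, Q = 10800 J, ΔU = -9150 J.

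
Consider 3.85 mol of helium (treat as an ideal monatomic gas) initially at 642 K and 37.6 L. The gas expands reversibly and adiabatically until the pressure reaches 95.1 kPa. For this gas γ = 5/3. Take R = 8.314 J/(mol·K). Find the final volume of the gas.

107 L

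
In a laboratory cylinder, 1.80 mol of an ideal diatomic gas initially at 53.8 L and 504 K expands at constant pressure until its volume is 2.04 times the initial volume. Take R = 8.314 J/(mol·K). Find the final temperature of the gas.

1030 K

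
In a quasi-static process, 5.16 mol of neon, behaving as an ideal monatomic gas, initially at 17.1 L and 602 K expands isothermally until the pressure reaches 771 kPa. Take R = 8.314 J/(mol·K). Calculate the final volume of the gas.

33.5 L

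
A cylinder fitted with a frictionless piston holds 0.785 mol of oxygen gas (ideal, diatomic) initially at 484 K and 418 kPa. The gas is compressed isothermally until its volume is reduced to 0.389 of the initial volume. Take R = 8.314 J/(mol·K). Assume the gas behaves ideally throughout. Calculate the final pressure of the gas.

1070 kPa

V₁ = nRT₁/P₁ = 0.785×8.314×484/418 = 7.56 L.
Isothermal: T stays 484 K; PV = const ⇒ V₂ = 2.94 L, P₂ = 1070 kPa.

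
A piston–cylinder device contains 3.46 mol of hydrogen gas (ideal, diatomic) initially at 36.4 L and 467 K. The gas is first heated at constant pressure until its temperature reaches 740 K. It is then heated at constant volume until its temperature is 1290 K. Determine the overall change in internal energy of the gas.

P₁ = nRT₁/V₁ = 3.46×8.314×467/36.4 = 369 kPa.
Step 1 — Isobaric: P stays 369 kPa; V/T = const ⇒ T₂ = 740 K, V₂ = 57.7 L.
W = PΔV = 369×(57.7−36.4) kPa·L = 7850 J.
ΔU = nCvΔT = 3.46×20.8×(740−467) = 19600 J.
Q = ΔU + W = nCpΔT = 27500 J.
State after step 1: P = 369 kPa, V = 57.7 L, T = 740 K.
Step 2 — Isochoric: V stays 57.7 L; P/T = const ⇒ T₂ = 1290 K, P₂ = 643 kPa.
W = 0 (no volume change).
ΔU = nCvΔT = 3.46×20.8×(1290−740) = 39600 J.
Q = ΔU = 39600 J.
Net over both steps: W = 7850 J, Q = 67000 J, ΔU = 59200 J.

59200 J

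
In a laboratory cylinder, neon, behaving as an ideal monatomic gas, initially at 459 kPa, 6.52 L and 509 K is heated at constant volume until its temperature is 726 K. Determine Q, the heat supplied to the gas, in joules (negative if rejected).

n = P₁V₁/(RT₁) = 459×6.52/(8.314×509) = 0.707 mol.
Isochoric: V stays 6.52 L; P/T = const ⇒ T₂ = 726 K, P₂ = 655 kPa.
W = 0 (no volume change).
ΔU = nCvΔT = 0.707×12.5×(726−509) = 1910 J.
Q = ΔU = 1910 J.

1910 J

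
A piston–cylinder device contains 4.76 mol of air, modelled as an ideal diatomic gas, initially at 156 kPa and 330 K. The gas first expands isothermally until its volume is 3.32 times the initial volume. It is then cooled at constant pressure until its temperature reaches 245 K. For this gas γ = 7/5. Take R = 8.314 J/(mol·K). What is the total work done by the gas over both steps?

12300 J

V₁ = nRT₁/P₁ = 4.76×8.314×330/156 = 83.7 L.
Step 1 — Isothermal: T stays 330 K; PV = const ⇒ V₂ = 278 L, P₂ = 47.0 kPa.
ΔU = 0 (ideal gas, T constant).
W = nRT ln(V₂/V₁) = 4.76×8.314×330×ln(3.32) = 15700 J.
Q = ΔU + W = 15700 J.
State after step 1: P = 47.0 kPa, V = 278 L, T = 330 K.
Step 2 — Isobaric: P stays 47.0 kPa; V/T = const ⇒ T₂ = 245 K, V₂ = 206 L.
W = PΔV = 47.0×(206−278) kPa·L = -3360 J.
ΔU = nCvΔT = 4.76×20.8×(245−330) = -8410 J.
Q = ΔU + W = nCpΔT = -11800 J.
Net over both steps: W = 12300 J, Q = 3900 J, ΔU = -8410 J.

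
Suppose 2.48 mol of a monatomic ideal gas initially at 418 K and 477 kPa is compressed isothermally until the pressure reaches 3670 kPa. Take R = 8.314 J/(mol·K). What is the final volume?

2.35 L

V₁ = nRT₁/P₁ = 2.48×8.314×418/477 = 18.1 L.
Isothermal: T stays 418 K; PV = const ⇒ V₂ = 2.35 L, P₂ = 3670 kPa.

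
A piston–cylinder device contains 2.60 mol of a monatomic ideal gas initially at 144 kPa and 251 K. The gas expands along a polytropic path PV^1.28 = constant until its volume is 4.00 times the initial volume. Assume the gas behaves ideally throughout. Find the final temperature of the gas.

V₁ = nRT₁/P₁ = 2.60×8.314×251/144 = 37.7 L.
Polytropic n=1.28: T₂ = T₁(V₁/V₂)^(n−1) = 251×(0.250)^0.28 = 170 K; P₂ = P₁(V₁/V₂)^n = 24.4 kPa.

170 K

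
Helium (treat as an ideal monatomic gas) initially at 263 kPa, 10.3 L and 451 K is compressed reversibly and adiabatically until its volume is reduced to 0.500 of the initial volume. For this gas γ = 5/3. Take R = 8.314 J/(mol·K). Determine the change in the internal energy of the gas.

n = P₁V₁/(RT₁) = 263×10.3/(8.314×451) = 0.722 mol.
Adiabatic: TV^(γ−1) = const ⇒ T₂ = 451×(2.00)^0.667 = 716 K; PV^γ = const ⇒ P₂ = 835 kPa.
For an ideal gas ΔU = nCvΔT with Cv = (3/2)R = 12.5 J/(mol·K).
ΔU = 0.722×12.5×(716−451) = 2390 J.

2390 J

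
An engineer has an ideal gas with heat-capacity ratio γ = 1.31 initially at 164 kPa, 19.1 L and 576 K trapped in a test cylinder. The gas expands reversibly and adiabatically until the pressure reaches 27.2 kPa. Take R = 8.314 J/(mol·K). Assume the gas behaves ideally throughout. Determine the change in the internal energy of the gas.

-3500 J

n = P₁V₁/(RT₁) = 164×19.1/(8.314×576) = 0.654 mol.
Adiabatic: T₂/T₁ = (P₂/P₁)^((γ−1)/γ) ⇒ T₂ = 576×(0.166)^0.237 = 377 K; V₂ = 75.3 L.
For an ideal gas ΔU = nCvΔT with Cv = R/(γ−1) = 26.8 J/(mol·K).
ΔU = 0.654×26.8×(377−576) = -3500 J.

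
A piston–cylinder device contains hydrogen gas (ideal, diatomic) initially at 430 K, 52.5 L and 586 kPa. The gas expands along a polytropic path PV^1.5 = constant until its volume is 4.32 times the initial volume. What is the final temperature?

207 K

Polytropic n=1.5: T₂ = T₁(V₁/V₂)^(n−1) = 430×(0.231)^0.50 = 207 K; P₂ = P₁(V₁/V₂)^n = 65.3 kPa.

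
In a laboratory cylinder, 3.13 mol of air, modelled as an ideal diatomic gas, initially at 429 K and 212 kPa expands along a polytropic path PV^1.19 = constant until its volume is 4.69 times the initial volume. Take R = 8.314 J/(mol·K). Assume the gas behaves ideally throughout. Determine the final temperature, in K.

320 K

V₁ = nRT₁/P₁ = 3.13×8.314×429/212 = 52.7 L.
Polytropic n=1.19: T₂ = T₁(V₁/V₂)^(n−1) = 429×(0.213)^0.19 = 320 K; P₂ = P₁(V₁/V₂)^n = 33.7 kPa.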